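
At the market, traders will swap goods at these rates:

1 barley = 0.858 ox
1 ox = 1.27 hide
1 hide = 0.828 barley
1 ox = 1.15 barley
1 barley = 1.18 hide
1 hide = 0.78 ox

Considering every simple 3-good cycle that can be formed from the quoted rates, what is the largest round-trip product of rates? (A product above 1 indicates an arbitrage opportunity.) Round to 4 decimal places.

1.0585

hide→ox→barley→hide: 0.78 × 1.15 × 1.18 = 1.05846
hide→barley→ox→hide: 0.828 × 0.858 × 1.27 = 0.90224
Maximum is hide→ox→barley→hide at 1.0585; arbitrage exists.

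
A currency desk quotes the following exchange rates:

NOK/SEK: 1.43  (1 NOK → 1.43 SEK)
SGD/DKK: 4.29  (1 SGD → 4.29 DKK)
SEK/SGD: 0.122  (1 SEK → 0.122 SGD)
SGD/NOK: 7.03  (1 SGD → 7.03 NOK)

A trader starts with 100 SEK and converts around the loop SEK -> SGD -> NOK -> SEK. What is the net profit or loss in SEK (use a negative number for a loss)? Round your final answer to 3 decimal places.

100 SEK × 0.122 = 12.2 SGD
12.2 SGD × 7.03 = 85.766 NOK
85.766 NOK × 1.43 = 122.64538 SEK
Net change: 122.64538 − 100 = 22.64538 SEK

22.645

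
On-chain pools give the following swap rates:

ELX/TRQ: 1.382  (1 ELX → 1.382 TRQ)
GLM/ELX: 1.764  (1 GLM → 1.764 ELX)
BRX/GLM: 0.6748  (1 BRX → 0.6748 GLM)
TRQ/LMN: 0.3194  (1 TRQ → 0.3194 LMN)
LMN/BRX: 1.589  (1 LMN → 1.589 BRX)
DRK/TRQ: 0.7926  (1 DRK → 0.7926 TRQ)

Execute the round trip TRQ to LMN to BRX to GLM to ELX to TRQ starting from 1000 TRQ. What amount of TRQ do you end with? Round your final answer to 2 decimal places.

1000 TRQ × 0.3194 = 319.4 LMN
319.4 LMN × 1.589 = 507.5266 BRX
507.5266 BRX × 0.6748 = 342.47894968 GLM
342.47894968 GLM × 1.764 = 604.13286723552 ELX
604.13286723552 ELX × 1.382 = 834.91162251948864 TRQ

834.91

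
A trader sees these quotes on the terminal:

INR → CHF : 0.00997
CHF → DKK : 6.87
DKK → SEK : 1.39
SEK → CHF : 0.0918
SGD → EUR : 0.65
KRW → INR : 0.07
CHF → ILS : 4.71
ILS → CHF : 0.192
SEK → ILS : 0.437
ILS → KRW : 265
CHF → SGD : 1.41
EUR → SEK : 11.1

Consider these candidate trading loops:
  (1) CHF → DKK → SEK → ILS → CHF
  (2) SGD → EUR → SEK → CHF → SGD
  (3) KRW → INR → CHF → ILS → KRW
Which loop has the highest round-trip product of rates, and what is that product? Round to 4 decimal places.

(1) 6.87 × 1.39 × 0.437 × 0.192 = 0.80122
(2) 0.65 × 11.1 × 0.0918 × 1.41 = 0.93390
(3) 0.07 × 0.00997 × 4.71 × 265 = 0.87108
Highest is cycle (2) at 0.9339 (≤1, no arbitrage).

0.9339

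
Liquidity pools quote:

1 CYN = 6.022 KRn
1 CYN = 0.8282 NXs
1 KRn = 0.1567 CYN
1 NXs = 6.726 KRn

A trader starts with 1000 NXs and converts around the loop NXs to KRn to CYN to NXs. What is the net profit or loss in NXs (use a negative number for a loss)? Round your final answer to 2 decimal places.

-127.11

1000 NXs × 6.726 = 6726 KRn
6726 KRn × 0.1567 = 1053.9642 CYN
1053.9642 CYN × 0.8282 = 872.89315044 NXs
Net change: 872.89315044 − 1000 = -127.10684956 NXs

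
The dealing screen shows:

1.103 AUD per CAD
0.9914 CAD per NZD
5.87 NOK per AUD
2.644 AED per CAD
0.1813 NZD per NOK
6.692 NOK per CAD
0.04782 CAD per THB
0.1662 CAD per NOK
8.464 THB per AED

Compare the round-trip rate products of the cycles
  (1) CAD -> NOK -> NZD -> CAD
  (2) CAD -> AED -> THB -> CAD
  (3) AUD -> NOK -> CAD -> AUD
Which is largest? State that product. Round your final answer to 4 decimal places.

(1) 6.692 × 0.1813 × 0.9914 = 1.20283
(2) 2.644 × 8.464 × 0.04782 = 1.07015
(3) 5.87 × 0.1662 × 1.103 = 1.07608
Highest is cycle (1) at 1.2028 (>1, arbitrage).

1.2028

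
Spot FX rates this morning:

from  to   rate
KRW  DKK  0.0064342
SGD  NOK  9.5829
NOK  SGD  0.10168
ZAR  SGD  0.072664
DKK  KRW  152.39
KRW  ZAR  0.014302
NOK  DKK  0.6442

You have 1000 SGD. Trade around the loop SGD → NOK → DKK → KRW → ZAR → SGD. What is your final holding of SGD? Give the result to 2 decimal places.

977.67

1000 SGD × 9.5829 = 9582.9 NOK
9582.9 NOK × 0.6442 = 6173.30418 DKK
6173.30418 DKK × 152.39 = 940749.8239902 KRW
940749.8239902 KRW × 0.014302 = 13454.6039827078404 ZAR
13454.6039827078404 ZAR × 0.072664 = 977.6653437994825148256 SGD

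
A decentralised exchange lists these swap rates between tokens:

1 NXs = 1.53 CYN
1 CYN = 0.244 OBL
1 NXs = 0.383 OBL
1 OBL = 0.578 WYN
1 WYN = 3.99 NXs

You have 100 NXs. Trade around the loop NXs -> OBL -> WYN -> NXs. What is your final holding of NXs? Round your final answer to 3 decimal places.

88.328

100 NXs × 0.383 = 38.3 OBL
38.3 OBL × 0.578 = 22.1374 WYN
22.1374 WYN × 3.99 = 88.328226 NXs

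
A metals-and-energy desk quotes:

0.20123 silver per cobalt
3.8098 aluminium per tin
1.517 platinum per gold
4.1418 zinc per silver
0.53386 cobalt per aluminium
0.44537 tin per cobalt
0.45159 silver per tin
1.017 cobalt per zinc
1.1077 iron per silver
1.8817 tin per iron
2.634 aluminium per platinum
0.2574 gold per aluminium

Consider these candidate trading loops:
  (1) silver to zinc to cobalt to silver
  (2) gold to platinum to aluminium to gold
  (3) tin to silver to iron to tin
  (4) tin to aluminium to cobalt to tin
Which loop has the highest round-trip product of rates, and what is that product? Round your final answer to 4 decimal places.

(1) 4.1418 × 1.017 × 0.20123 = 0.84762
(2) 1.517 × 2.634 × 0.2574 = 1.02851
(3) 0.45159 × 1.1077 × 1.8817 = 0.94128
(4) 3.8098 × 0.53386 × 0.44537 = 0.90584
Highest is cycle (2) at 1.0285 (>1, arbitrage).

1.0285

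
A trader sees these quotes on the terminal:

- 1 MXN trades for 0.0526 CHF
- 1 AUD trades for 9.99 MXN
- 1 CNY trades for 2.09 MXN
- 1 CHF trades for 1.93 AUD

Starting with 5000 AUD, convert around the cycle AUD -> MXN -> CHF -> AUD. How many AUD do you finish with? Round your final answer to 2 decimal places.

5000 AUD × 9.99 = 49950 MXN
49950 MXN × 0.0526 = 2627.37 CHF
2627.37 CHF × 1.93 = 5070.8241 AUD

5070.82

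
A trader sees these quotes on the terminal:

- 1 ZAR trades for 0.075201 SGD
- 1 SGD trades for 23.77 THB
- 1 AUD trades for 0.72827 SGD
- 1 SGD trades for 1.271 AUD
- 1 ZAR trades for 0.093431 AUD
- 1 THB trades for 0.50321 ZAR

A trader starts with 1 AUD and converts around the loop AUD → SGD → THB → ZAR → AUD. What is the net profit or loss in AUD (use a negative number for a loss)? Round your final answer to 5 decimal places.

-0.18612

1 AUD × 0.72827 = 0.72827 SGD
0.72827 SGD × 23.77 = 17.3109779 THB
17.3109779 THB × 0.50321 = 8.711057189059 ZAR
8.711057189059 ZAR × 0.093431 = 0.813882784230971429 AUD
Net change: 0.813882784230971429 − 1 = -0.186117215769028571 AUD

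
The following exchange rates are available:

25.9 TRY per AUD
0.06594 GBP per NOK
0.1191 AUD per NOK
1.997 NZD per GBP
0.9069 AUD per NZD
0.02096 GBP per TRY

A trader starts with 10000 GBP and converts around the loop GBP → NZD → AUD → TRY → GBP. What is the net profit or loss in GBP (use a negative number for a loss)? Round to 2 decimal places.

-168.30

10000 GBP × 1.997 = 19970 NZD
19970 NZD × 0.9069 = 18110.793 AUD
18110.793 AUD × 25.9 = 469069.5387 TRY
469069.5387 TRY × 0.02096 = 9831.697531152 GBP
Net change: 9831.697531152 − 10000 = -168.302468848 GBP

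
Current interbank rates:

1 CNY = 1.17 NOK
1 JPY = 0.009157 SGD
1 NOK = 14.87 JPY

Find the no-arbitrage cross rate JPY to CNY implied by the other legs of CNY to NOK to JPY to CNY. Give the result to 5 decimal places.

0.05748

Known legs of the cycle: 1.17 × 14.87 = 17.3979
For no arbitrage the full-cycle product must be 1, so the missing rate is 1 / 17.3979 ≈ 0.0574782.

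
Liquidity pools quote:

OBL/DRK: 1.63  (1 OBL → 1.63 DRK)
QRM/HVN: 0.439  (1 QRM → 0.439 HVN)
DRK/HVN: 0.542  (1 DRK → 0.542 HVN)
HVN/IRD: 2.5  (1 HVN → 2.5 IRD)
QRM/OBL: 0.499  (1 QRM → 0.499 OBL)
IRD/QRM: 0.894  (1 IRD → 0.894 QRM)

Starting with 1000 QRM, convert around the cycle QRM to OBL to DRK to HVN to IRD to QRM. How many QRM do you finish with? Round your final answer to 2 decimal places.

985.29

1000 QRM × 0.499 = 499 OBL
499 OBL × 1.63 = 813.37 DRK
813.37 DRK × 0.542 = 440.84654 HVN
440.84654 HVN × 2.5 = 1102.11635 IRD
1102.11635 IRD × 0.894 = 985.2920169 QRM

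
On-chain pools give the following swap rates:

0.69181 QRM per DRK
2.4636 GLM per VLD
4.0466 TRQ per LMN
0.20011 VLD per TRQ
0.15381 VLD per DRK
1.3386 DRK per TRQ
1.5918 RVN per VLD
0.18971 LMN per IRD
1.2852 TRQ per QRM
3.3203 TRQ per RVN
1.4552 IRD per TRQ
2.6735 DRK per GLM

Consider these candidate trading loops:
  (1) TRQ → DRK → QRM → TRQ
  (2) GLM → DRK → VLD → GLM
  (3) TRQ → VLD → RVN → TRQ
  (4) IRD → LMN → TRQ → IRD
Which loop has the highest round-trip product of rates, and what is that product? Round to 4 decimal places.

(1) 1.3386 × 0.69181 × 1.2852 = 1.19017
(2) 2.6735 × 0.15381 × 2.4636 = 1.01306
(3) 0.20011 × 1.5918 × 3.3203 = 1.05763
(4) 0.18971 × 4.0466 × 1.4552 = 1.11713
Highest is cycle (1) at 1.1902 (>1, arbitrage).

1.1902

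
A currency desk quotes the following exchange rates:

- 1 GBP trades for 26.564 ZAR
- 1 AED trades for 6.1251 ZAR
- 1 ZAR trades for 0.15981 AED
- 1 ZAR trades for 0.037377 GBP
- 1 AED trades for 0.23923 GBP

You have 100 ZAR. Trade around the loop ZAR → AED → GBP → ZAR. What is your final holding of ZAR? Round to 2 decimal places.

101.56

100 ZAR × 0.15981 = 15.981 AED
15.981 AED × 0.23923 = 3.82313463 GBP
3.82313463 GBP × 26.564 = 101.55774831132 ZAR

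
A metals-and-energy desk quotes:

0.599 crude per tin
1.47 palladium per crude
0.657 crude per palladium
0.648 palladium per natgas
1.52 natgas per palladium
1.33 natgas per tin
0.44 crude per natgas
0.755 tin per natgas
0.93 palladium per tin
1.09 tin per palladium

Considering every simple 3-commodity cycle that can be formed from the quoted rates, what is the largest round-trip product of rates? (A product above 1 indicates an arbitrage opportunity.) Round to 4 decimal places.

1.0673

tin→palladium→natgas→tin: 0.93 × 1.52 × 0.755 = 1.06727
palladium→natgas→crude→palladium: 1.52 × 0.44 × 1.47 = 0.98314
tin→crude→palladium→tin: 0.599 × 1.47 × 1.09 = 0.95978
tin→natgas→palladium→tin: 1.33 × 0.648 × 1.09 = 0.93941
Maximum is tin→palladium→natgas→tin at 1.0673; arbitrage exists.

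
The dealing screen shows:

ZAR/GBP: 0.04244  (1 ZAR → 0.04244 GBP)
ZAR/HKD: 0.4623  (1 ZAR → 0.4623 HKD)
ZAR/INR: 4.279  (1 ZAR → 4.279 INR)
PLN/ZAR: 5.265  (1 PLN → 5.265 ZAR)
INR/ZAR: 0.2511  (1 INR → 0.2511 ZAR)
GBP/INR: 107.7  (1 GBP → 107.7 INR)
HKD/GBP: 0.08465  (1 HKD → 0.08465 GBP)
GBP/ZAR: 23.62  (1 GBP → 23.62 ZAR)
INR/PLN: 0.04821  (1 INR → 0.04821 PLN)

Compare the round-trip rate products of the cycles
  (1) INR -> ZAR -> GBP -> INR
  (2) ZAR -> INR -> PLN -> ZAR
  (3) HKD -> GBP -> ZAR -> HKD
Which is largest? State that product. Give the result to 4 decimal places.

1.1477

(1) 0.2511 × 0.04244 × 107.7 = 1.14772
(2) 4.279 × 0.04821 × 5.265 = 1.08612
(3) 0.08465 × 23.62 × 0.4623 = 0.92434
Highest is cycle (1) at 1.1477 (>1, arbitrage).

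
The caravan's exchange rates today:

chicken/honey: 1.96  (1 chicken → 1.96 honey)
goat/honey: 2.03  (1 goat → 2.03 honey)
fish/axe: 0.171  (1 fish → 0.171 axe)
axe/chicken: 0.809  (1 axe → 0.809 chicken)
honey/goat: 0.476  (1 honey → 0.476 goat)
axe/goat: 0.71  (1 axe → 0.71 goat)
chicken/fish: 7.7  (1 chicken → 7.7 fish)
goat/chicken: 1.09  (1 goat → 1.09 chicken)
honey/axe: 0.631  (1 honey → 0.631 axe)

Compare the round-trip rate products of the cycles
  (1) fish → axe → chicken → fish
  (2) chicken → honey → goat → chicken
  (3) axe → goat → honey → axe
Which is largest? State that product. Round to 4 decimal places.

(1) 0.171 × 0.809 × 7.7 = 1.06521
(2) 1.96 × 0.476 × 1.09 = 1.01693
(3) 0.71 × 2.03 × 0.631 = 0.90946
Highest is cycle (1) at 1.0652 (>1, arbitrage).

1.0652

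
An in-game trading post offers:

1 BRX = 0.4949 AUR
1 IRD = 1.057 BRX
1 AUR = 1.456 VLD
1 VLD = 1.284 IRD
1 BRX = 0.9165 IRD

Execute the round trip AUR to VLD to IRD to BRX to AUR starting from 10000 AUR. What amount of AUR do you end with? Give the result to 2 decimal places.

9779.55

10000 AUR × 1.456 = 14560 VLD
14560 VLD × 1.284 = 18695.04 IRD
18695.04 IRD × 1.057 = 19760.65728 BRX
19760.65728 BRX × 0.4949 = 9779.549287872 AUR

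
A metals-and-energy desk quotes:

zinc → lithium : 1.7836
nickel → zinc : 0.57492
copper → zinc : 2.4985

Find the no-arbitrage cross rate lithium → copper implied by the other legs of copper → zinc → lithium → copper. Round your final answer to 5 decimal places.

Known legs of the cycle: 2.4985 × 1.7836 = 4.4563246
For no arbitrage the full-cycle product must be 1, so the missing rate is 1 / 4.4563246 ≈ 0.2244002.

0.22440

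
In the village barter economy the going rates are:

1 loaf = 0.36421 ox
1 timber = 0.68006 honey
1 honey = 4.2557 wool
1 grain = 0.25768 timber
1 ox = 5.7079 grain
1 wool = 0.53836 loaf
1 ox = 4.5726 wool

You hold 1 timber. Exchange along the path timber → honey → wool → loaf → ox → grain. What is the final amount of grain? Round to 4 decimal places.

3.2391

1 timber × 0.68006 = 0.68006 honey
0.68006 honey × 4.2557 = 2.894131342 wool
2.894131342 wool × 0.53836 = 1.55808454927912 loaf
1.55808454927912 loaf × 0.36421 = 0.5674699736929482952 ox
0.5674699736929482952 ox × 5.7079 = 3.23906186284197957417208 grain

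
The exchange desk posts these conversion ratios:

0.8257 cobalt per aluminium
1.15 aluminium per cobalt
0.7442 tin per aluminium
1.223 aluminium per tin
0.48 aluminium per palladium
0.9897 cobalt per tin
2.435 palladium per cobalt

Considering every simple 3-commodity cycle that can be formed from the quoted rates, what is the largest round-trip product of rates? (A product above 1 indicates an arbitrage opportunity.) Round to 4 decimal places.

0.9651

aluminium→cobalt→palladium→aluminium: 0.8257 × 2.435 × 0.48 = 0.96508
tin→cobalt→aluminium→tin: 0.9897 × 1.15 × 0.7442 = 0.84701
Maximum is aluminium→cobalt→palladium→aluminium at 0.9651; no arbitrage — every cycle loses value.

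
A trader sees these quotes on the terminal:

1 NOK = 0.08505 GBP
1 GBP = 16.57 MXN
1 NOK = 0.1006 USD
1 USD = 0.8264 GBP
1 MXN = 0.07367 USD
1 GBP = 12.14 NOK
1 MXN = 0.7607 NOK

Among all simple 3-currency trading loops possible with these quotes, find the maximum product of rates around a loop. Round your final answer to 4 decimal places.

1.0720

MXN→NOK→GBP→MXN: 0.7607 × 0.08505 × 16.57 = 1.07204
NOK→USD→GBP→NOK: 0.1006 × 0.8264 × 12.14 = 1.00927
MXN→USD→GBP→MXN: 0.07367 × 0.8264 × 16.57 = 1.00880
Maximum is MXN→NOK→GBP→MXN at 1.0720; arbitrage exists.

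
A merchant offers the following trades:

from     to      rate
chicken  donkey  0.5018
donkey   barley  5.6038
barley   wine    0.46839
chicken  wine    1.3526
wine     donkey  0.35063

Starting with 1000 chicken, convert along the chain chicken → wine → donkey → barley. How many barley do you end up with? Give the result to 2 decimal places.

1000 chicken × 1.3526 = 1352.6 wine
1352.6 wine × 0.35063 = 474.262138 donkey
474.262138 donkey × 5.6038 = 2657.6701689244 barley

2657.67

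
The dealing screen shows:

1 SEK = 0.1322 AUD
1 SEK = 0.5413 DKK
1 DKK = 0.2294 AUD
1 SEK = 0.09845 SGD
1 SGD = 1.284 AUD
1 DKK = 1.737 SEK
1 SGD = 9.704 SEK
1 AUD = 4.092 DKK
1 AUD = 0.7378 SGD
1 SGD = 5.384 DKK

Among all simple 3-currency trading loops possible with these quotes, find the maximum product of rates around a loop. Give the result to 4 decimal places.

0.9465

SEK→AUD→SGD→SEK: 0.1322 × 0.7378 × 9.704 = 0.94650
SEK→AUD→DKK→SEK: 0.1322 × 4.092 × 1.737 = 0.93965
SEK→SGD→DKK→SEK: 0.09845 × 5.384 × 1.737 = 0.92071
SGD→DKK→AUD→SGD: 5.384 × 0.2294 × 0.7378 = 0.91125
Maximum is SEK→AUD→SGD→SEK at 0.9465; no arbitrage — every cycle loses value.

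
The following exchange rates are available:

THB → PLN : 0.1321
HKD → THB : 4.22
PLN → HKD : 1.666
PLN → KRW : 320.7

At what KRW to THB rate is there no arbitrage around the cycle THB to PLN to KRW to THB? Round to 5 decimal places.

0.02360

Known legs of the cycle: 0.1321 × 320.7 = 42.36447
For no arbitrage the full-cycle product must be 1, so the missing rate is 1 / 42.36447 ≈ 0.0236047.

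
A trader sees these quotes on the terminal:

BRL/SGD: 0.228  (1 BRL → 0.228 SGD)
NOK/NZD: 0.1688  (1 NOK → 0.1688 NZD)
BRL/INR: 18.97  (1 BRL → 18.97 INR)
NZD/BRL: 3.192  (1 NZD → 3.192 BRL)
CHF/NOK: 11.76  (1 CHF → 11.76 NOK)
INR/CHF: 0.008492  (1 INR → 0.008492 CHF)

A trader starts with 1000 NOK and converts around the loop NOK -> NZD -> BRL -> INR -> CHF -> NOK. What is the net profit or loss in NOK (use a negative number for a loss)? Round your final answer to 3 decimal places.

1000 NOK × 0.1688 = 168.8 NZD
168.8 NZD × 3.192 = 538.8096 BRL
538.8096 BRL × 18.97 = 10221.218112 INR
10221.218112 INR × 0.008492 = 86.798584207104 CHF
86.798584207104 CHF × 11.76 = 1020.75135027554304 NOK
Net change: 1020.75135027554304 − 1000 = 20.75135027554304 NOK

20.751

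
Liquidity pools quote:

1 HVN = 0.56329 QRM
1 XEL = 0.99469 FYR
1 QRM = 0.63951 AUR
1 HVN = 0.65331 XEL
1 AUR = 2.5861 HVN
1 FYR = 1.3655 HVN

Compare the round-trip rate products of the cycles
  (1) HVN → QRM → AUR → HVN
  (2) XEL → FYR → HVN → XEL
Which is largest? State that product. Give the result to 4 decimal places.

0.9316

(1) 0.56329 × 0.63951 × 2.5861 = 0.93159
(2) 0.99469 × 1.3655 × 0.65331 = 0.88736
Highest is cycle (1) at 0.9316 (≤1, no arbitrage).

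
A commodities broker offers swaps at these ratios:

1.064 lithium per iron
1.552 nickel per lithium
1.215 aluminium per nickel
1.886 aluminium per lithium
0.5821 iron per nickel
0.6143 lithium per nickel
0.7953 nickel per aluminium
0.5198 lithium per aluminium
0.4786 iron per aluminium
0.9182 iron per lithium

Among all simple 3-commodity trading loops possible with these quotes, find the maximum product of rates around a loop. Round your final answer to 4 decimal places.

0.9802

aluminium→lithium→nickel→aluminium: 0.5198 × 1.552 × 1.215 = 0.98018
nickel→iron→lithium→nickel: 0.5821 × 1.064 × 1.552 = 0.96124
aluminium→iron→lithium→aluminium: 0.4786 × 1.064 × 1.886 = 0.96041
aluminium→nickel→lithium→aluminium: 0.7953 × 0.6143 × 1.886 = 0.92141
Maximum is aluminium→lithium→nickel→aluminium at 0.9802; no arbitrage — every cycle loses value.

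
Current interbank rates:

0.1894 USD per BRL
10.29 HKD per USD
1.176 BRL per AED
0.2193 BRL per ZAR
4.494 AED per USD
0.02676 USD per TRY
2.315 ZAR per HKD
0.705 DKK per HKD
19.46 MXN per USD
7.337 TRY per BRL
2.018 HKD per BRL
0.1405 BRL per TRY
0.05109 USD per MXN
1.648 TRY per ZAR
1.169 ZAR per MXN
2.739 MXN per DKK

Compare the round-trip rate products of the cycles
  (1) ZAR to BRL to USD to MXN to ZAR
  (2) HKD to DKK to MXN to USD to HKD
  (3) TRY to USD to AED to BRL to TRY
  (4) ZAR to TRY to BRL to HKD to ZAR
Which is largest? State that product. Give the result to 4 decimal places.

(1) 0.2193 × 0.1894 × 19.46 × 1.169 = 0.94488
(2) 0.705 × 2.739 × 0.05109 × 10.29 = 1.01516
(3) 0.02676 × 4.494 × 1.176 × 7.337 = 1.03764
(4) 1.648 × 0.1405 × 2.018 × 2.315 = 1.08170
Highest is cycle (4) at 1.0817 (>1, arbitrage).

1.0817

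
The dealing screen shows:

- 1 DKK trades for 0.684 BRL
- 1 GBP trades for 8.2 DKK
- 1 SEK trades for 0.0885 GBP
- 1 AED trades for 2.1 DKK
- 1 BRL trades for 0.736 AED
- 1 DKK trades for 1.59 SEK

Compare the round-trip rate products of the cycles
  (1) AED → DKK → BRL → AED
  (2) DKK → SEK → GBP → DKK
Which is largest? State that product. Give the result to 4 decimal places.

1.1539

(1) 2.1 × 0.684 × 0.736 = 1.05719
(2) 1.59 × 0.0885 × 8.2 = 1.15386
Highest is cycle (2) at 1.1539 (>1, arbitrage).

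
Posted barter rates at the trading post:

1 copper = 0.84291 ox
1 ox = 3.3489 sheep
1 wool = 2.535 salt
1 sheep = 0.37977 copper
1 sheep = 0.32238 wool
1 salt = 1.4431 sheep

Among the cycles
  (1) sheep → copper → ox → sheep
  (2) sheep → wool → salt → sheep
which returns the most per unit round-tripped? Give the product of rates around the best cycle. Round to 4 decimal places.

(1) 0.37977 × 0.84291 × 3.3489 = 1.07202
(2) 0.32238 × 2.535 × 1.4431 = 1.17935
Highest is cycle (2) at 1.1793 (>1, arbitrage).

1.1793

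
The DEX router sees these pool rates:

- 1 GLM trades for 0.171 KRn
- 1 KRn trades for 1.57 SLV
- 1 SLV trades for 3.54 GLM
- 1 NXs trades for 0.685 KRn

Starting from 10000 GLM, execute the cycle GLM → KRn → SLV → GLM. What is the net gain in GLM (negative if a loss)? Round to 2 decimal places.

10000 GLM × 0.171 = 1710 KRn
1710 KRn × 1.57 = 2684.7 SLV
2684.7 SLV × 3.54 = 9503.838 GLM
Net change: 9503.838 − 10000 = -496.162 GLM

-496.16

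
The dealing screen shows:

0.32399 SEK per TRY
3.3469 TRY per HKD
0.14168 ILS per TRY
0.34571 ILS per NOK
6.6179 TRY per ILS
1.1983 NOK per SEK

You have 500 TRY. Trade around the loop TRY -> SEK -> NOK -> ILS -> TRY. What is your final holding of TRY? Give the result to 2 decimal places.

500 TRY × 0.32399 = 161.995 SEK
161.995 SEK × 1.1983 = 194.1186085 NOK
194.1186085 NOK × 0.34571 = 67.108744144535 ILS
67.108744144535 ILS × 6.6179 = 444.1189578741181765 TRY

444.12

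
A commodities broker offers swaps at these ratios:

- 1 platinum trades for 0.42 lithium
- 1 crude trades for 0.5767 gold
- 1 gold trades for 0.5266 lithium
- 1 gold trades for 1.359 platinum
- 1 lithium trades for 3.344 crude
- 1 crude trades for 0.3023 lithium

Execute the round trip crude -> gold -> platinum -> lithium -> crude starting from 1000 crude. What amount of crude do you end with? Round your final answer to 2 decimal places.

1000 crude × 0.5767 = 576.7 gold
576.7 gold × 1.359 = 783.7353 platinum
783.7353 platinum × 0.42 = 329.168826 lithium
329.168826 lithium × 3.344 = 1100.740554144 crude

1100.74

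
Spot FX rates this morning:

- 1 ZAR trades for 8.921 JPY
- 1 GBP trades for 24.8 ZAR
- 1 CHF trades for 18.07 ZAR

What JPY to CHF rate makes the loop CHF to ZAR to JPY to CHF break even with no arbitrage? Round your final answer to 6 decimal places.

Known legs of the cycle: 18.07 × 8.921 = 161.20247
For no arbitrage the full-cycle product must be 1, so the missing rate is 1 / 161.20247 ≈ 0.00620338.

0.006203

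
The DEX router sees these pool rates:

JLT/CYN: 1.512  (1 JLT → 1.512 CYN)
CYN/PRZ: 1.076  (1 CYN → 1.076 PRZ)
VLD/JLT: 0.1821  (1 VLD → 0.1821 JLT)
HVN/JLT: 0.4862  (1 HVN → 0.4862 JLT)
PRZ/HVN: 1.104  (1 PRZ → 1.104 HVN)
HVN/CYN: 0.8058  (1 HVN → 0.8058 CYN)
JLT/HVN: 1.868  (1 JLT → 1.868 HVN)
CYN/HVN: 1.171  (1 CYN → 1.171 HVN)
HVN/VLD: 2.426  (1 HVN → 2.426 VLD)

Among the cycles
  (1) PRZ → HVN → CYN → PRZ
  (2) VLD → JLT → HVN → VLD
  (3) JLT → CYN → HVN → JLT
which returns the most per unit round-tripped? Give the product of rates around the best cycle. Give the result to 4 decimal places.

0.9572

(1) 1.104 × 0.8058 × 1.076 = 0.95721
(2) 0.1821 × 1.868 × 2.426 = 0.82523
(3) 1.512 × 1.171 × 0.4862 = 0.86084
Highest is cycle (1) at 0.9572 (≤1, no arbitrage).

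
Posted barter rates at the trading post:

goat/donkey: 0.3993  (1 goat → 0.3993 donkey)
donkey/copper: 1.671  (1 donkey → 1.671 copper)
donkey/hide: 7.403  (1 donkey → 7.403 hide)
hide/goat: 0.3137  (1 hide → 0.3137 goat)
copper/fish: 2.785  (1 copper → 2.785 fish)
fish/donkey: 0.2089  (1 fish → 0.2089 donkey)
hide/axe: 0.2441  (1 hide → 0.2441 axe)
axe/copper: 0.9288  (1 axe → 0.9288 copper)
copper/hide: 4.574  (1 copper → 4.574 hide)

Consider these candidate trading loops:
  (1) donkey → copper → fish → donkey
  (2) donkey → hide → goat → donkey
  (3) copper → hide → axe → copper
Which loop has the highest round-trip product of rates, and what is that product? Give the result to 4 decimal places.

1.0370

(1) 1.671 × 2.785 × 0.2089 = 0.97217
(2) 7.403 × 0.3137 × 0.3993 = 0.92730
(3) 4.574 × 0.2441 × 0.9288 = 1.03702
Highest is cycle (3) at 1.0370 (>1, arbitrage).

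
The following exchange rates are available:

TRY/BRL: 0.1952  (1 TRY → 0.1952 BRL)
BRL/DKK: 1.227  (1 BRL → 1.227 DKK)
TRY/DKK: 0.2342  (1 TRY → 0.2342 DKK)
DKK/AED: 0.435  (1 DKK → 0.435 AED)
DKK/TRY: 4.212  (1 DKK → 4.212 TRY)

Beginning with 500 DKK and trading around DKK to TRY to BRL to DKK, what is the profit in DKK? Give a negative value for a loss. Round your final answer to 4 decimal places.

4.4089

500 DKK × 4.212 = 2106 TRY
2106 TRY × 0.1952 = 411.0912 BRL
411.0912 BRL × 1.227 = 504.4089024 DKK
Net change: 504.4089024 − 500 = 4.4089024 DKK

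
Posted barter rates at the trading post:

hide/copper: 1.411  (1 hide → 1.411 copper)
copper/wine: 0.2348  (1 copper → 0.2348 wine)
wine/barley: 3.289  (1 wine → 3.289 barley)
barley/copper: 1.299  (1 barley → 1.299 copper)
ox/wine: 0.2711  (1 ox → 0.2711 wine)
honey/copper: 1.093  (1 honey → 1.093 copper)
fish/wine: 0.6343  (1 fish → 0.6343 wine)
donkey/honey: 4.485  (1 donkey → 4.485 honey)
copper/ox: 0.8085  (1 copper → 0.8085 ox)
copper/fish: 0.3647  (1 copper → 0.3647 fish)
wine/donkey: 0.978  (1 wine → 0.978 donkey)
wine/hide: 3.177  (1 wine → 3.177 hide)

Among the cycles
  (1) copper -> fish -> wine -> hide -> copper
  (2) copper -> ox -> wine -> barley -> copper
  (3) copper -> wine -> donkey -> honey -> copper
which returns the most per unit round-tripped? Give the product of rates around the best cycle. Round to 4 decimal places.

1.1257

(1) 0.3647 × 0.6343 × 3.177 × 1.411 = 1.03699
(2) 0.8085 × 0.2711 × 3.289 × 1.299 = 0.93645
(3) 0.2348 × 0.978 × 4.485 × 1.093 = 1.12569
Highest is cycle (3) at 1.1257 (>1, arbitrage).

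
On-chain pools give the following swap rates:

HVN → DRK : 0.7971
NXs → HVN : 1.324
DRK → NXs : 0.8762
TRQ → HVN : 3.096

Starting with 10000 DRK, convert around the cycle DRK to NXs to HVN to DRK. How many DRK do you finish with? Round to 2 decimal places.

10000 DRK × 0.8762 = 8762 NXs
8762 NXs × 1.324 = 11600.888 HVN
11600.888 HVN × 0.7971 = 9247.0678248 DRK

9247.07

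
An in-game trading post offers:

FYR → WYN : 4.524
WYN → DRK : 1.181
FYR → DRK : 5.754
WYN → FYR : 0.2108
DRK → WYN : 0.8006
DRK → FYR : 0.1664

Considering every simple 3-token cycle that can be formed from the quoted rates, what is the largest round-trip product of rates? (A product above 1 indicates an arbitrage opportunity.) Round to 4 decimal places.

WYN→FYR→DRK→WYN: 0.2108 × 5.754 × 0.8006 = 0.97108
WYN→DRK→FYR→WYN: 1.181 × 0.1664 × 4.524 = 0.88905
Maximum is WYN→FYR→DRK→WYN at 0.9711; no arbitrage — every cycle loses value.

0.9711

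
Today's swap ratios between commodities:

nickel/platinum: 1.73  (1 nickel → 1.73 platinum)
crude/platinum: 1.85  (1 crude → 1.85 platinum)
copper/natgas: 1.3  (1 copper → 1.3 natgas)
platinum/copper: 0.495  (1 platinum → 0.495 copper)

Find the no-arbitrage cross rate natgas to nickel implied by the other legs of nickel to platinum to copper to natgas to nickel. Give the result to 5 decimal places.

0.89827

Known legs of the cycle: 1.73 × 0.495 × 1.3 = 1.113255
For no arbitrage the full-cycle product must be 1, so the missing rate is 1 / 1.113255 ≈ 0.8982668.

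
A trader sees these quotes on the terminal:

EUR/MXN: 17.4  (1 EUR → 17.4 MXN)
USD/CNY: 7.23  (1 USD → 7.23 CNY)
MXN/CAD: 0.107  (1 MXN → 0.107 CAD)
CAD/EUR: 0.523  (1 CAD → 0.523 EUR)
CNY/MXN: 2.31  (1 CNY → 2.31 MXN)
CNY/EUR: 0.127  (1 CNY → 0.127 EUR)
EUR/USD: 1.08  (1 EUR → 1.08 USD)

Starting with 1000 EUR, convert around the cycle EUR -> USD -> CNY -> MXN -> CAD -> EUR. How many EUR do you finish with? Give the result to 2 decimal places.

1000 EUR × 1.08 = 1080 USD
1080 USD × 7.23 = 7808.4 CNY
7808.4 CNY × 2.31 = 18037.404 MXN
18037.404 MXN × 0.107 = 1930.002228 CAD
1930.002228 CAD × 0.523 = 1009.391165244 EUR

1009.39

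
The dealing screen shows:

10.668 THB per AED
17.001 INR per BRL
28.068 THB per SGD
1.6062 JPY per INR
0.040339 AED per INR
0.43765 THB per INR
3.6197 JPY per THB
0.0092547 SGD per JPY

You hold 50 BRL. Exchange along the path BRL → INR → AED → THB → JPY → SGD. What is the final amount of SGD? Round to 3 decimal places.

50 BRL × 17.001 = 850.05 INR
850.05 INR × 0.040339 = 34.29016695 AED
34.29016695 AED × 10.668 = 365.8075010226 THB
365.8075010226 THB × 3.6197 = 1324.11341145150522 JPY
1324.11341145150522 JPY × 0.0092547 = 12.254272388960245359534 SGD

12.254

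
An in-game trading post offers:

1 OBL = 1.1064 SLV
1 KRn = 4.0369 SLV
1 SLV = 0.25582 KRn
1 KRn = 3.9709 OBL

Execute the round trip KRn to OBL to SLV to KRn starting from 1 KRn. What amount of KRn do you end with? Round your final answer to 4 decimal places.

1.1239

1 KRn × 3.9709 = 3.9709 OBL
3.9709 OBL × 1.1064 = 4.39340376 SLV
4.39340376 SLV × 0.25582 = 1.1239205498832 KRn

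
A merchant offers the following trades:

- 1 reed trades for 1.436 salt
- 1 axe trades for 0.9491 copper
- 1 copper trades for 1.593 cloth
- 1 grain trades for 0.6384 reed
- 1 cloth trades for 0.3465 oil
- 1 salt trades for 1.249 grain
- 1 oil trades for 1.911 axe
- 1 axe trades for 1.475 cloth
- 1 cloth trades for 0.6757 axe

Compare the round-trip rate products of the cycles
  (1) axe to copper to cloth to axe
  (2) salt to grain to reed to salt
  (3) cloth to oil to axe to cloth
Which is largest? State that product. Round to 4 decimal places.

1.1450

(1) 0.9491 × 1.593 × 0.6757 = 1.02160
(2) 1.249 × 0.6384 × 1.436 = 1.14501
(3) 0.3465 × 1.911 × 1.475 = 0.97669
Highest is cycle (2) at 1.1450 (>1, arbitrage).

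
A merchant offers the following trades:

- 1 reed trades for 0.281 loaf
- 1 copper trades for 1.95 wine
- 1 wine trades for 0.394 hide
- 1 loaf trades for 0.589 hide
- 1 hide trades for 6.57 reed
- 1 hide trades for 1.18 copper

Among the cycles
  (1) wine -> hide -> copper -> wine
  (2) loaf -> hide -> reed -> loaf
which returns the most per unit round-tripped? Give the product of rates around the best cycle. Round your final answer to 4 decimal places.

1.0874

(1) 0.394 × 1.18 × 1.95 = 0.90659
(2) 0.589 × 6.57 × 0.281 = 1.08739
Highest is cycle (2) at 1.0874 (>1, arbitrage).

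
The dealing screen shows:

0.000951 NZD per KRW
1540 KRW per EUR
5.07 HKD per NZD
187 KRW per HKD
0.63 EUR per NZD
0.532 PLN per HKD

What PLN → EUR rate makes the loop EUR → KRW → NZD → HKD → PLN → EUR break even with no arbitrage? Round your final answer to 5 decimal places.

Known legs of the cycle: 1540 × 0.000951 × 5.07 × 0.532 = 3.9502158696
For no arbitrage the full-cycle product must be 1, so the missing rate is 1 / 3.9502158696 ≈ 0.2531507.

0.25315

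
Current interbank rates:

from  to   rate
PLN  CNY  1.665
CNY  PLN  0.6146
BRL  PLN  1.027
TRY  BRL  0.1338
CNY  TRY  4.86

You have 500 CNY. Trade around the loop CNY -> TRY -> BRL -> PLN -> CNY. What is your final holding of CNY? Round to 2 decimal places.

555.96

500 CNY × 4.86 = 2430 TRY
2430 TRY × 0.1338 = 325.134 BRL
325.134 BRL × 1.027 = 333.912618 PLN
333.912618 PLN × 1.665 = 555.96450897 CNY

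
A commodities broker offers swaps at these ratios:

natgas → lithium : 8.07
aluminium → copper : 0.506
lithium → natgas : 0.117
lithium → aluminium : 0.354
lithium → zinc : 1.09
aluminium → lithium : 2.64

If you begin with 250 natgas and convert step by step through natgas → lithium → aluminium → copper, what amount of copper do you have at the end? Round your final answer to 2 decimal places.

250 natgas × 8.07 = 2017.5 lithium
2017.5 lithium × 0.354 = 714.195 aluminium
714.195 aluminium × 0.506 = 361.38267 copper

361.38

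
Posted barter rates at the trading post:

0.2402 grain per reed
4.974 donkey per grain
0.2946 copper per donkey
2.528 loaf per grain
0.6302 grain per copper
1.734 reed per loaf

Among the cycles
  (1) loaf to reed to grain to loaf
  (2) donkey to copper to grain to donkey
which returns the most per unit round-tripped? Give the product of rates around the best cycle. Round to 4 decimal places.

(1) 1.734 × 0.2402 × 2.528 = 1.05293
(2) 0.2946 × 0.6302 × 4.974 = 0.92346
Highest is cycle (1) at 1.0529 (>1, arbitrage).

1.0529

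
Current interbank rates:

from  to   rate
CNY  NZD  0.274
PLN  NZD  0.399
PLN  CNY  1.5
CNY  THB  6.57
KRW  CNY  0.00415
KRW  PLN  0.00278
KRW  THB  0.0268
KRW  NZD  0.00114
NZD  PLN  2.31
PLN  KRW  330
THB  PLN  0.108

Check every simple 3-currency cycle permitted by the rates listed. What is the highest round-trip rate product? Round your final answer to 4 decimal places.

PLN→CNY→THB→PLN: 1.5 × 6.57 × 0.108 = 1.06434
PLN→KRW→THB→PLN: 330 × 0.0268 × 0.108 = 0.95515
PLN→CNY→NZD→PLN: 1.5 × 0.274 × 2.31 = 0.94941
PLN→KRW→NZD→PLN: 330 × 0.00114 × 2.31 = 0.86902
Maximum is PLN→CNY→THB→PLN at 1.0643; arbitrage exists.

1.0643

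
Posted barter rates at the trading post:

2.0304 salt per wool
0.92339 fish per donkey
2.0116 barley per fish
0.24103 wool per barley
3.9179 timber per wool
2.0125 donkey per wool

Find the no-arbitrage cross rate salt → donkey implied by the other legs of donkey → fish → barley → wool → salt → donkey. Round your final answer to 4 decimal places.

1.1001

Known legs of the cycle: 0.92339 × 2.0116 × 0.24103 × 2.0304 = 0.909032686115681088
For no arbitrage the full-cycle product must be 1, so the missing rate is 1 / 0.909032686115681088 ≈ 1.100070.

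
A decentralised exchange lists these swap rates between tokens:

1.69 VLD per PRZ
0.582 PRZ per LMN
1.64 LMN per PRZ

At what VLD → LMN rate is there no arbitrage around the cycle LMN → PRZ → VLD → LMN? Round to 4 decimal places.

Known legs of the cycle: 0.582 × 1.69 = 0.98358
For no arbitrage the full-cycle product must be 1, so the missing rate is 1 / 0.98358 ≈ 1.016694.

1.0167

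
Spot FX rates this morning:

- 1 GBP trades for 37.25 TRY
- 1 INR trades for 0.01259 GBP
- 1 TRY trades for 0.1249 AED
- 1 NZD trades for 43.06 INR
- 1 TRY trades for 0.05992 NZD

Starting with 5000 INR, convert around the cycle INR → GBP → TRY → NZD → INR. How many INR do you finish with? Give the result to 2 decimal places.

5000 INR × 0.01259 = 62.95 GBP
62.95 GBP × 37.25 = 2344.8875 TRY
2344.8875 TRY × 0.05992 = 140.505659 NZD
140.505659 NZD × 43.06 = 6050.17367654 INR

6050.17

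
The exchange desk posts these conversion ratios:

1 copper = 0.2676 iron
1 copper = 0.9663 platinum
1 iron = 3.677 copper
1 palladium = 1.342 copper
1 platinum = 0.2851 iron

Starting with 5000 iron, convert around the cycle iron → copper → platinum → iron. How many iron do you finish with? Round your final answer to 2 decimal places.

5000 iron × 3.677 = 18385 copper
18385 copper × 0.9663 = 17765.4255 platinum
17765.4255 platinum × 0.2851 = 5064.92281005 iron

5064.92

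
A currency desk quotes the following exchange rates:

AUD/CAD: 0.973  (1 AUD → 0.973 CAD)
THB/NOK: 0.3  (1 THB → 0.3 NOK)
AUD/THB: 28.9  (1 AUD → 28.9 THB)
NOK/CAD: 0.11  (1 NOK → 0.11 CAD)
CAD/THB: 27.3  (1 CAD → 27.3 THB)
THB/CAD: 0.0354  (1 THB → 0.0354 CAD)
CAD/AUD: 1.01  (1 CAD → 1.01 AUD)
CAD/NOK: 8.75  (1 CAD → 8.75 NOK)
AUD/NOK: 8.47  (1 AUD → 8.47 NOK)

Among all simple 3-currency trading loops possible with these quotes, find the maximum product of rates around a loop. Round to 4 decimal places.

1.0333

THB→CAD→AUD→THB: 0.0354 × 1.01 × 28.9 = 1.03329
NOK→CAD→AUD→NOK: 0.11 × 1.01 × 8.47 = 0.94102
THB→NOK→CAD→THB: 0.3 × 0.11 × 27.3 = 0.90090
Maximum is THB→CAD→AUD→THB at 1.0333; arbitrage exists.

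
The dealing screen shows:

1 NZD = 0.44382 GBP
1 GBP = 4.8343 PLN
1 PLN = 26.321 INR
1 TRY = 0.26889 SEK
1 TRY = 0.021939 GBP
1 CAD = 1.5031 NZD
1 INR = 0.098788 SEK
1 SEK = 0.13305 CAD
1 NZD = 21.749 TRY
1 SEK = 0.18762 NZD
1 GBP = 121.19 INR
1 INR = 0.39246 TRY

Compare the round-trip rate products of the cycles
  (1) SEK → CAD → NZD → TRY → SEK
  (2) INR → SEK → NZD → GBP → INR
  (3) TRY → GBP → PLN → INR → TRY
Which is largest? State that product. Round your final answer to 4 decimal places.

(1) 0.13305 × 1.5031 × 21.749 × 0.26889 = 1.16954
(2) 0.098788 × 0.18762 × 0.44382 × 121.19 = 0.99691
(3) 0.021939 × 4.8343 × 26.321 × 0.39246 = 1.09559
Highest is cycle (1) at 1.1695 (>1, arbitrage).

1.1695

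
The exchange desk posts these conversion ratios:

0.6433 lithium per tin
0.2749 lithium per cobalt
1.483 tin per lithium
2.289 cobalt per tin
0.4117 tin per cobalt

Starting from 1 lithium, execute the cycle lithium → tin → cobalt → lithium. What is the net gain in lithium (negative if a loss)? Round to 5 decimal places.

-0.06683

1 lithium × 1.483 = 1.483 tin
1.483 tin × 2.289 = 3.394587 cobalt
3.394587 cobalt × 0.2749 = 0.9331719663 lithium
Net change: 0.9331719663 − 1 = -0.0668280337 lithium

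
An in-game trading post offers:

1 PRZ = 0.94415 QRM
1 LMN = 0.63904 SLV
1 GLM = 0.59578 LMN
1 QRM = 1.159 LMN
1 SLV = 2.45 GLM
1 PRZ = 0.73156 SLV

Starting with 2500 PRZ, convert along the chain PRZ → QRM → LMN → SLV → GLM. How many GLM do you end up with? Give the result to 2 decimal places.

2500 PRZ × 0.94415 = 2360.375 QRM
2360.375 QRM × 1.159 = 2735.674625 LMN
2735.674625 LMN × 0.63904 = 1748.20551236 SLV
1748.20551236 SLV × 2.45 = 4283.103505282 GLM

4283.10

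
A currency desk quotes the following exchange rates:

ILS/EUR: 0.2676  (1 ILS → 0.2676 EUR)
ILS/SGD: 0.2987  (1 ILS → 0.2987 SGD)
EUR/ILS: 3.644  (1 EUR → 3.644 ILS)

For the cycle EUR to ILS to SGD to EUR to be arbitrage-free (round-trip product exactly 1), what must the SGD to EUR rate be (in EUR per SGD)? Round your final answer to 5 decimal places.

0.91873

Known legs of the cycle: 3.644 × 0.2987 = 1.0884628
For no arbitrage the full-cycle product must be 1, so the missing rate is 1 / 1.0884628 ≈ 0.9187269.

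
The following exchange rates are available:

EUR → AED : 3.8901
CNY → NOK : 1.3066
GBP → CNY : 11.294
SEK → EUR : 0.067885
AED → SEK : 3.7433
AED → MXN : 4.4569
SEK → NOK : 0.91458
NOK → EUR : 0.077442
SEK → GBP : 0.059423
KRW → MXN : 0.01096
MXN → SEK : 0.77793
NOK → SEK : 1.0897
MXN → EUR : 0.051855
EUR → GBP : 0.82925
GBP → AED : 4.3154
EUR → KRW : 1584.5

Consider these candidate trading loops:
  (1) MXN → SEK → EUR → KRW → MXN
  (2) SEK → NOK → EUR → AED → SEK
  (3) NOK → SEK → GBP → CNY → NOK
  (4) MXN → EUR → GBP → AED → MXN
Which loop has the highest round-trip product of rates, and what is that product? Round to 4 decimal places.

(1) 0.77793 × 0.067885 × 1584.5 × 0.01096 = 0.91710
(2) 0.91458 × 0.077442 × 3.8901 × 3.7433 = 1.03137
(3) 1.0897 × 0.059423 × 11.294 × 1.3066 = 0.95555
(4) 0.051855 × 0.82925 × 4.3154 × 4.4569 = 0.82705
Highest is cycle (2) at 1.0314 (>1, arbitrage).

1.0314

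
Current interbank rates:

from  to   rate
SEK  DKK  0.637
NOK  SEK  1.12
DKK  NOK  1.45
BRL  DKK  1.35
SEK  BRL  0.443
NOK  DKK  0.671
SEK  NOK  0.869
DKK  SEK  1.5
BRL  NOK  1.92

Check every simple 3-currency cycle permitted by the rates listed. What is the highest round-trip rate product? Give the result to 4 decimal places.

1.0345

NOK→SEK→DKK→NOK: 1.12 × 0.637 × 1.45 = 1.03449
NOK→SEK→BRL→NOK: 1.12 × 0.443 × 1.92 = 0.95263
DKK→SEK→BRL→DKK: 1.5 × 0.443 × 1.35 = 0.89708
NOK→DKK→SEK→NOK: 0.671 × 1.5 × 0.869 = 0.87465
Maximum is NOK→SEK→DKK→NOK at 1.0345; arbitrage exists.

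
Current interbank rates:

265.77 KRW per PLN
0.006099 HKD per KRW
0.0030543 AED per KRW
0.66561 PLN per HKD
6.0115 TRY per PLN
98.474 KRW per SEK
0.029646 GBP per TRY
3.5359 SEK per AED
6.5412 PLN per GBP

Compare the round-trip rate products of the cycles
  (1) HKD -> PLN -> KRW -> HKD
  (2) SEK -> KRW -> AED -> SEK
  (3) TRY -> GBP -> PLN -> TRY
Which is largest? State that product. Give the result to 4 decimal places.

1.1658

(1) 0.66561 × 265.77 × 0.006099 = 1.07891
(2) 98.474 × 0.0030543 × 3.5359 = 1.06349
(3) 0.029646 × 6.5412 × 6.0115 = 1.16575
Highest is cycle (3) at 1.1658 (>1, arbitrage).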